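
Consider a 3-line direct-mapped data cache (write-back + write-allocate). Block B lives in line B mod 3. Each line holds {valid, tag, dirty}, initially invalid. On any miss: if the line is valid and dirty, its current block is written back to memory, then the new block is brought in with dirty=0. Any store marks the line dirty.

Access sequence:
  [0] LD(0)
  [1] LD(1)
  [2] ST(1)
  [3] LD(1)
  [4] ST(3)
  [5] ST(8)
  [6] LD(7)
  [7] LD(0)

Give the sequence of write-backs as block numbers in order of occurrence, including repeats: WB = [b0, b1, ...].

WB = [1, 3]

  0 | R B0 → L0 miss [-]
  1 | R B1 → L1 miss [-]
  2 | W B1 → L1 hit [D]
  3 | R B1 → L1 hit [D]
  4 | W B3 → L0 miss [D]
  5 | W B8 → L2 miss [D]
  6 | R B7 → L1 miss wb→B1 [-]
  7 | R B0 → L0 miss wb→B3 [-]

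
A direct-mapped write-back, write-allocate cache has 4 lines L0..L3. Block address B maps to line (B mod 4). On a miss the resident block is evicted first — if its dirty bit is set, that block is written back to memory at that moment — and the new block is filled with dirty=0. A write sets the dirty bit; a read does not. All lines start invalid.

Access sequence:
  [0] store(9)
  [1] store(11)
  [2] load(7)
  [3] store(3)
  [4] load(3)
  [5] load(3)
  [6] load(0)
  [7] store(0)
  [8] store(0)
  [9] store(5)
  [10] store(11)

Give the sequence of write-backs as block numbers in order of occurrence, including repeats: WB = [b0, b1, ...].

WB = [11, 9, 3]

  0 | W B9 → L1 miss [D]
  1 | W B11 → L3 miss [D]
  2 | R B7 → L3 miss wb→B11 [-]
  3 | W B3 → L3 miss [D]
  4 | R B3 → L3 hit [D]
  5 | R B3 → L3 hit [D]
  6 | R B0 → L0 miss [-]
  7 | W B0 → L0 hit [D]
  8 | W B0 → L0 hit [D]
  9 | W B5 → L1 miss wb→B9 [D]
  10 | W B11 → L3 miss wb→B3 [D]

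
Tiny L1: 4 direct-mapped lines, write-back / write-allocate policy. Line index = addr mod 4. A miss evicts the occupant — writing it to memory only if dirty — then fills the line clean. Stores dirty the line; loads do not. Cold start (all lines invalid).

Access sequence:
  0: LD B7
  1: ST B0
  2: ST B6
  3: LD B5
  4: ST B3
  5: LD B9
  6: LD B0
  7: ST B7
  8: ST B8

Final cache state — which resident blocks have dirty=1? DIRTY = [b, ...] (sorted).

0: R B7 → L3 miss [-]
1: W B0 → L0 miss [D]
2: W B6 → L2 miss [D]
3: R B5 → L1 miss [-]
4: W B3 → L3 miss [D]
5: R B9 → L1 miss [-]
6: R B0 → L0 hit [D]
7: W B7 → L3 miss wb→B3 [D]
8: W B8 → L0 miss wb→B0 [D]

DIRTY = [6, 7, 8]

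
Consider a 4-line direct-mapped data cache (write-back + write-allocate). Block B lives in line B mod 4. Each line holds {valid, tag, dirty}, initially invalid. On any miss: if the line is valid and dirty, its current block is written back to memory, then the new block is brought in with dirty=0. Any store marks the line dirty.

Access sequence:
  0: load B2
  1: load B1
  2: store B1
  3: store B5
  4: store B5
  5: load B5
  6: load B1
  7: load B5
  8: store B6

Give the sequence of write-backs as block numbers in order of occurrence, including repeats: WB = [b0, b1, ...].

0: R B2 → L2 miss [-]
1: R B1 → L1 miss [-]
2: W B1 → L1 hit [D]
3: W B5 → L1 miss wb→B1 [D]
4: W B5 → L1 hit [D]
5: R B5 → L1 hit [D]
6: R B1 → L1 miss wb→B5 [-]
7: R B5 → L1 miss [-]
8: W B6 → L2 miss [D]

WB = [1, 5]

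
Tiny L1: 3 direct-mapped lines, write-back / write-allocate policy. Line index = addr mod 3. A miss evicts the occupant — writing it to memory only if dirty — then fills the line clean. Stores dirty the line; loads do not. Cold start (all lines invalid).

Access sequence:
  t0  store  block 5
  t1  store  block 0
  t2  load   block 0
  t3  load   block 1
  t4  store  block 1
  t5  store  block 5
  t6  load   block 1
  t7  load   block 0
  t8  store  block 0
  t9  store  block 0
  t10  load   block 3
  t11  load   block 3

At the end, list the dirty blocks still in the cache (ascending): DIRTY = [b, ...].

0: W B5 → L2 miss [D]
1: W B0 → L0 miss [D]
2: R B0 → L0 hit [D]
3: R B1 → L1 miss [-]
4: W B1 → L1 hit [D]
5: W B5 → L2 hit [D]
6: R B1 → L1 hit [D]
7: R B0 → L0 hit [D]
8: W B0 → L0 hit [D]
9: W B0 → L0 hit [D]
10: R B3 → L0 miss wb→B0 [-]
11: R B3 → L0 hit [-]

DIRTY = [1, 5]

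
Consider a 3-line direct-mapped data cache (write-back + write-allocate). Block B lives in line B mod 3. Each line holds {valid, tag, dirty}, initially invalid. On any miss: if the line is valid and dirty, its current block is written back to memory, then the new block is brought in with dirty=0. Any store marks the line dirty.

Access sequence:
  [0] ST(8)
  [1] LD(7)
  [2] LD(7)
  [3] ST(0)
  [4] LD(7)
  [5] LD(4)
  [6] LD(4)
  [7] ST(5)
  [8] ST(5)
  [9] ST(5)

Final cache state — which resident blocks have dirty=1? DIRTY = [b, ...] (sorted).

DIRTY = [0, 5]

0: W B8 -> L2 miss  d=D]
1: R B7 -> L1 miss  d=-]
2: R B7 -> L1 hit  d=-]
3: W B0 -> L0 miss  d=D]
4: R B7 -> L1 hit  d=-]
5: R B4 -> L1 miss  d=-]
6: R B4 -> L1 hit  d=-]
7: W B5 -> L2 miss wb->B8  d=D]
8: W B5 -> L2 hit  d=D]
9: W B5 -> L2 hit  d=D]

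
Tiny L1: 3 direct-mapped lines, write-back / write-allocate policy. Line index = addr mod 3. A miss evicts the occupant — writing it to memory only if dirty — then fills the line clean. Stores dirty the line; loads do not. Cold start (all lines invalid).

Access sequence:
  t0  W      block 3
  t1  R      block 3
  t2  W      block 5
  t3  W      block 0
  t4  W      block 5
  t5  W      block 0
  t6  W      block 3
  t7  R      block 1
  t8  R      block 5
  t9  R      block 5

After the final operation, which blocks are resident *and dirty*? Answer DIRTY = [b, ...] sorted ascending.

0: W B3 → L0 miss [D]
1: R B3 → L0 hit [D]
2: W B5 → L2 miss [D]
3: W B0 → L0 miss wb→B3 [D]
4: W B5 → L2 hit [D]
5: W B0 → L0 hit [D]
6: W B3 → L0 miss wb→B0 [D]
7: R B1 → L1 miss [-]
8: R B5 → L2 hit [D]
9: R B5 → L2 hit [D]

DIRTY = [3, 5]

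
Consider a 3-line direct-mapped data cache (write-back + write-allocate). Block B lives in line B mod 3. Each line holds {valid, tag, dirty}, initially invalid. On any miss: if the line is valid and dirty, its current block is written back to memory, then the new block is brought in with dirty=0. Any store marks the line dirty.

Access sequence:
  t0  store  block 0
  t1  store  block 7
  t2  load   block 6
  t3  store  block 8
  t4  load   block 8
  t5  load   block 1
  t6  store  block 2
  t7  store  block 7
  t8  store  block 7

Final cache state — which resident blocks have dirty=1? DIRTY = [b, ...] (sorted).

0: W B0 -> L0 miss  d=D]
1: W B7 -> L1 miss  d=D]
2: R B6 -> L0 miss wb->B0  d=-]
3: W B8 -> L2 miss  d=D]
4: R B8 -> L2 hit  d=D]
5: R B1 -> L1 miss wb->B7  d=-]
6: W B2 -> L2 miss wb->B8  d=D]
7: W B7 -> L1 miss  d=D]
8: W B7 -> L1 hit  d=D]

DIRTY = [2, 7]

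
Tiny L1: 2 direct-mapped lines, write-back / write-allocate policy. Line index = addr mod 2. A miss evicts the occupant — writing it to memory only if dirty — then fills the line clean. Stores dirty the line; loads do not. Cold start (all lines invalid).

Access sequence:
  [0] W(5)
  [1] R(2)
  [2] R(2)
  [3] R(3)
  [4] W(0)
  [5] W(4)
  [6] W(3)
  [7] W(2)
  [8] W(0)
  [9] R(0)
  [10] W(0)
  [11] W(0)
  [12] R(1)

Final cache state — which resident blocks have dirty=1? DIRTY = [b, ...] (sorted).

DIRTY = [0]

0: W B5 → L1 miss [D]
1: R B2 → L0 miss [-]
2: R B2 → L0 hit [-]
3: R B3 → L1 miss wb→B5 [-]
4: W B0 → L0 miss [D]
5: W B4 → L0 miss wb→B0 [D]
6: W B3 → L1 hit [D]
7: W B2 → L0 miss wb→B4 [D]
8: W B0 → L0 miss wb→B2 [D]
9: R B0 → L0 hit [D]
10: W B0 → L0 hit [D]
11: W B0 → L0 hit [D]
12: R B1 → L1 miss wb→B3 [-]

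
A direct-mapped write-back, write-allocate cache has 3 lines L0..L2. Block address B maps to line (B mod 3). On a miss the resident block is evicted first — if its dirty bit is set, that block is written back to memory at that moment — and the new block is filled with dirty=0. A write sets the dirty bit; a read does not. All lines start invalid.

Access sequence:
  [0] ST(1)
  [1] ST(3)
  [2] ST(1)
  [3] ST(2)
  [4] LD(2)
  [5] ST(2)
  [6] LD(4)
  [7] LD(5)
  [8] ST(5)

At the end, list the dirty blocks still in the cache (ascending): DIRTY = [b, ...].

0: W B1 -> L1 miss  d=D]
1: W B3 -> L0 miss  d=D]
2: W B1 -> L1 hit  d=D]
3: W B2 -> L2 miss  d=D]
4: R B2 -> L2 hit  d=D]
5: W B2 -> L2 hit  d=D]
6: R B4 -> L1 miss wb->B1  d=-]
7: R B5 -> L2 miss wb->B2  d=-]
8: W B5 -> L2 hit  d=D]

DIRTY = [3, 5]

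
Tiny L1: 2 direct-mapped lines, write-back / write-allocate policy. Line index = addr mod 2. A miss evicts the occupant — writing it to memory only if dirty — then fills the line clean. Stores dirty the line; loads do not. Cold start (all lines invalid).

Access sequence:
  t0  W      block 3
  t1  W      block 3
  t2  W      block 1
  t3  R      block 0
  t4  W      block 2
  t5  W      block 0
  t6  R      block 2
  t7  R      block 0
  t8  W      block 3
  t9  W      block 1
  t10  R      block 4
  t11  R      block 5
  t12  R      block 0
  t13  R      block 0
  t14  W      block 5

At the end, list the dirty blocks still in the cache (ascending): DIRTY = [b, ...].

DIRTY = [5]

0: W B3 → L1 miss [D]
1: W B3 → L1 hit [D]
2: W B1 → L1 miss wb→B3 [D]
3: R B0 → L0 miss [-]
4: W B2 → L0 miss [D]
5: W B0 → L0 miss wb→B2 [D]
6: R B2 → L0 miss wb→B0 [-]
7: R B0 → L0 miss [-]
8: W B3 → L1 miss wb→B1 [D]
9: W B1 → L1 miss wb→B3 [D]
10: R B4 → L0 miss [-]
11: R B5 → L1 miss wb→B1 [-]
12: R B0 → L0 miss [-]
13: R B0 → L0 hit [-]
14: W B5 → L1 hit [D]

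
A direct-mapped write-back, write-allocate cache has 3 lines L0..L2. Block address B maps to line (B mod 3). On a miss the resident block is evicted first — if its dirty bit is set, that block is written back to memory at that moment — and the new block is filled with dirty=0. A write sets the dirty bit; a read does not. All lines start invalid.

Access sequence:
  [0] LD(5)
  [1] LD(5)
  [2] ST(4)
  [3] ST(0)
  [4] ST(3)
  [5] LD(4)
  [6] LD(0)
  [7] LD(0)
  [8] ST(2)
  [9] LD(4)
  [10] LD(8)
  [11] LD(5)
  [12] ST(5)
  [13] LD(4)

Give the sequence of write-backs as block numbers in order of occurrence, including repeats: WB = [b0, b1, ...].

WB = [0, 3, 2]

  0 | R B5 → L2 miss [-]
  1 | R B5 → L2 hit [-]
  2 | W B4 → L1 miss [D]
  3 | W B0 → L0 miss [D]
  4 | W B3 → L0 miss wb→B0 [D]
  5 | R B4 → L1 hit [D]
  6 | R B0 → L0 miss wb→B3 [-]
  7 | R B0 → L0 hit [-]
  8 | W B2 → L2 miss [D]
  9 | R B4 → L1 hit [D]
  10 | R B8 → L2 miss wb→B2 [-]
  11 | R B5 → L2 miss [-]
  12 | W B5 → L2 hit [D]
  13 | R B4 → L1 hit [D]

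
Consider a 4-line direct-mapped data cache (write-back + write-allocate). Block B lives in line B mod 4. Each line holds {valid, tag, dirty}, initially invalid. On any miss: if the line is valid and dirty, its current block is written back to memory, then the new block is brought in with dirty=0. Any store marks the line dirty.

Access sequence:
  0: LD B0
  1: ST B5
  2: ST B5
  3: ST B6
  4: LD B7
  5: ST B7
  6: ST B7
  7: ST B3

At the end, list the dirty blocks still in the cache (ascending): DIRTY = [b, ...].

DIRTY = [3, 5, 6]

0: R B0 → L0 miss [-]
1: W B5 → L1 miss [D]
2: W B5 → L1 hit [D]
3: W B6 → L2 miss [D]
4: R B7 → L3 miss [-]
5: W B7 → L3 hit [D]
6: W B7 → L3 hit [D]
7: W B3 → L3 miss wb→B7 [D]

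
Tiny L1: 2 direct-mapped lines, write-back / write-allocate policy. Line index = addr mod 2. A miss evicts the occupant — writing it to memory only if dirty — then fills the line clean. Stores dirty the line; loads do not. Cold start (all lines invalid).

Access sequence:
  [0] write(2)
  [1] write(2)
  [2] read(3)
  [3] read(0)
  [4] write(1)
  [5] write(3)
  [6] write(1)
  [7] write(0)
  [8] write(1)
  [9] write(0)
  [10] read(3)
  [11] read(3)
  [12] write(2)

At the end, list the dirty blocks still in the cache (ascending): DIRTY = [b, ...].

0: W B2 → L0 miss [D]
1: W B2 → L0 hit [D]
2: R B3 → L1 miss [-]
3: R B0 → L0 miss wb→B2 [-]
4: W B1 → L1 miss [D]
5: W B3 → L1 miss wb→B1 [D]
6: W B1 → L1 miss wb→B3 [D]
7: W B0 → L0 hit [D]
8: W B1 → L1 hit [D]
9: W B0 → L0 hit [D]
10: R B3 → L1 miss wb→B1 [-]
11: R B3 → L1 hit [-]
12: W B2 → L0 miss wb→B0 [D]

DIRTY = [2]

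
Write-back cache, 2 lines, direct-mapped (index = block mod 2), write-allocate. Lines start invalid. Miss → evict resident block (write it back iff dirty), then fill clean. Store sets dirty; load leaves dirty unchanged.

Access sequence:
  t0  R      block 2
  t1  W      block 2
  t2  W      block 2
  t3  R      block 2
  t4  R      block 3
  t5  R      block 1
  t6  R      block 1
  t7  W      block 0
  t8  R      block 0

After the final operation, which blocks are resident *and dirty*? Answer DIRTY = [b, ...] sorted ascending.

0: R B2 -> L0 miss  d=-]
1: W B2 -> L0 hit  d=D]
2: W B2 -> L0 hit  d=D]
3: R B2 -> L0 hit  d=D]
4: R B3 -> L1 miss  d=-]
5: R B1 -> L1 miss  d=-]
6: R B1 -> L1 hit  d=-]
7: W B0 -> L0 miss wb->B2  d=D]
8: R B0 -> L0 hit  d=D]

DIRTY = [0]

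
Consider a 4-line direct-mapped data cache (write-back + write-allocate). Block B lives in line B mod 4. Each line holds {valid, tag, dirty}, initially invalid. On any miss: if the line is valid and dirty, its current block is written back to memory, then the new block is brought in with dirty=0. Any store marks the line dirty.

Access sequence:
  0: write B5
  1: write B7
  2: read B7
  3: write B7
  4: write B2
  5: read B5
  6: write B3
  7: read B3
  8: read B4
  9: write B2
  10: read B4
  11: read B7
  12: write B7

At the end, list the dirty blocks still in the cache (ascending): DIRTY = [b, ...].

DIRTY = [2, 5, 7]

0: W B5 → L1 miss [D]
1: W B7 → L3 miss [D]
2: R B7 → L3 hit [D]
3: W B7 → L3 hit [D]
4: W B2 → L2 miss [D]
5: R B5 → L1 hit [D]
6: W B3 → L3 miss wb→B7 [D]
7: R B3 → L3 hit [D]
8: R B4 → L0 miss [-]
9: W B2 → L2 hit [D]
10: R B4 → L0 hit [-]
11: R B7 → L3 miss wb→B3 [-]
12: W B7 → L3 hit [D]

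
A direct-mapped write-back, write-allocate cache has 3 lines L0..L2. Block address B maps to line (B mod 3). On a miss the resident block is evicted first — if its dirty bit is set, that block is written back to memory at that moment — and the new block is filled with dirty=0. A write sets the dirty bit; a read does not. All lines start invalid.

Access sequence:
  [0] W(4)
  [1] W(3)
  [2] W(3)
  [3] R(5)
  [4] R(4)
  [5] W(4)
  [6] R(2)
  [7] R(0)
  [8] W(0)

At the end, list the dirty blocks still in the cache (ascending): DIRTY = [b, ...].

  0 | W B4 → L1 miss [D]
  1 | W B3 → L0 miss [D]
  2 | W B3 → L0 hit [D]
  3 | R B5 → L2 miss [-]
  4 | R B4 → L1 hit [D]
  5 | W B4 → L1 hit [D]
  6 | R B2 → L2 miss [-]
  7 | R B0 → L0 miss wb→B3 [-]
  8 | W B0 → L0 hit [D]

DIRTY = [0, 4]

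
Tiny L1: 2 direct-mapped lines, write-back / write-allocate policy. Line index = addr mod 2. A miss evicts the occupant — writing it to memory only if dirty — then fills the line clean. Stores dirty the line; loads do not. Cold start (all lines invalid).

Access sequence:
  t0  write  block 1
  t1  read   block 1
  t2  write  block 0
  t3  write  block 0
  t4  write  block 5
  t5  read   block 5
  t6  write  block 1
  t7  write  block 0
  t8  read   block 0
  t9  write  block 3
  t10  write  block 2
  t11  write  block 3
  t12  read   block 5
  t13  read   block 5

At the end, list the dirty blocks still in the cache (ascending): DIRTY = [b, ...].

DIRTY = [2]

0: W B1 → L1 miss [D]
1: R B1 → L1 hit [D]
2: W B0 → L0 miss [D]
3: W B0 → L0 hit [D]
4: W B5 → L1 miss wb→B1 [D]
5: R B5 → L1 hit [D]
6: W B1 → L1 miss wb→B5 [D]
7: W B0 → L0 hit [D]
8: R B0 → L0 hit [D]
9: W B3 → L1 miss wb→B1 [D]
10: W B2 → L0 miss wb→B0 [D]
11: W B3 → L1 hit [D]
12: R B5 → L1 miss wb→B3 [-]
13: R B5 → L1 hit [-]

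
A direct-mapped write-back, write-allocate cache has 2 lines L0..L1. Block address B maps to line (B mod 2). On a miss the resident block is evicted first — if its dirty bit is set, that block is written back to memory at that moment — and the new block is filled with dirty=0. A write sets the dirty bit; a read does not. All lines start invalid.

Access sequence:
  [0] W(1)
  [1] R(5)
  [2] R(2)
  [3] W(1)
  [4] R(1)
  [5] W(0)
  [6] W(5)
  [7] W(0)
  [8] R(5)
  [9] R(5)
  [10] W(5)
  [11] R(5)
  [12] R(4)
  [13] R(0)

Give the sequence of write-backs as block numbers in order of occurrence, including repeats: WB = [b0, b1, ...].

0: W B1 -> L1 miss  d=D]
1: R B5 -> L1 miss wb->B1  d=-]
2: R B2 -> L0 miss  d=-]
3: W B1 -> L1 miss  d=D]
4: R B1 -> L1 hit  d=D]
5: W B0 -> L0 miss  d=D]
6: W B5 -> L1 miss wb->B1  d=D]
7: W B0 -> L0 hit  d=D]
8: R B5 -> L1 hit  d=D]
9: R B5 -> L1 hit  d=D]
10: W B5 -> L1 hit  d=D]
11: R B5 -> L1 hit  d=D]
12: R B4 -> L0 miss wb->B0  d=-]
13: R B0 -> L0 miss  d=-]

WB = [1, 1, 0]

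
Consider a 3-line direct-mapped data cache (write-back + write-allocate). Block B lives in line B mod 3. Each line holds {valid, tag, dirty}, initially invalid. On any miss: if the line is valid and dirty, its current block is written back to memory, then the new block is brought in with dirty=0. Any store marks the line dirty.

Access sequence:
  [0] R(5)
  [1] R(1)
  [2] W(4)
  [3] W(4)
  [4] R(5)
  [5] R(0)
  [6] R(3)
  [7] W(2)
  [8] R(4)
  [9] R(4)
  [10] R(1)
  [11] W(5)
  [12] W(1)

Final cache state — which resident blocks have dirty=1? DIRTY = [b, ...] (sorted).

DIRTY = [1, 5]

0: R B5 -> L2 miss  d=-]
1: R B1 -> L1 miss  d=-]
2: W B4 -> L1 miss  d=D]
3: W B4 -> L1 hit  d=D]
4: R B5 -> L2 hit  d=-]
5: R B0 -> L0 miss  d=-]
6: R B3 -> L0 miss  d=-]
7: W B2 -> L2 miss  d=D]
8: R B4 -> L1 hit  d=D]
9: R B4 -> L1 hit  d=D]
10: R B1 -> L1 miss wb->B4  d=-]
11: W B5 -> L2 miss wb->B2  d=D]
12: W B1 -> L1 hit  d=D]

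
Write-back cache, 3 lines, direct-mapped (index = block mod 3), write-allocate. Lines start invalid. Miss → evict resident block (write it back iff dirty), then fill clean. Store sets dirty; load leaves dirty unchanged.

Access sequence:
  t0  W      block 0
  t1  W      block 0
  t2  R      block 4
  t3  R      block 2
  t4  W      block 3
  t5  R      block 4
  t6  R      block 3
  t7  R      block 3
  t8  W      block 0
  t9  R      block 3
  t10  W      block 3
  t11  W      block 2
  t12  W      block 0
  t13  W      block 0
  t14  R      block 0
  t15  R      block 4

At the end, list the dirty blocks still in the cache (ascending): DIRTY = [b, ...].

DIRTY = [0, 2]

0: W B0 -> L0 miss  d=D]
1: W B0 -> L0 hit  d=D]
2: R B4 -> L1 miss  d=-]
3: R B2 -> L2 miss  d=-]
4: W B3 -> L0 miss wb->B0  d=D]
5: R B4 -> L1 hit  d=-]
6: R B3 -> L0 hit  d=D]
7: R B3 -> L0 hit  d=D]
8: W B0 -> L0 miss wb->B3  d=D]
9: R B3 -> L0 miss wb->B0  d=-]
10: W B3 -> L0 hit  d=D]
11: W B2 -> L2 hit  d=D]
12: W B0 -> L0 miss wb->B3  d=D]
13: W B0 -> L0 hit  d=D]
14: R B0 -> L0 hit  d=D]
15: R B4 -> L1 hit  d=-]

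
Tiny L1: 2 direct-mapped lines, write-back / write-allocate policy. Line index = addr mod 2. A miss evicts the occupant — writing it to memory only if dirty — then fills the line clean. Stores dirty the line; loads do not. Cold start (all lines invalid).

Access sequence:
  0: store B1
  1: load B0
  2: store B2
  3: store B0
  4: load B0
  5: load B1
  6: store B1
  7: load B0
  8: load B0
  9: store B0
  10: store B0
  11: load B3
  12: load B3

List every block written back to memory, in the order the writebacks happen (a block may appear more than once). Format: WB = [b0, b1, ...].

WB = [2, 1]

0: W B1 -> L1 miss  d=D]
1: R B0 -> L0 miss  d=-]
2: W B2 -> L0 miss  d=D]
3: W B0 -> L0 miss wb->B2  d=D]
4: R B0 -> L0 hit  d=D]
5: R B1 -> L1 hit  d=D]
6: W B1 -> L1 hit  d=D]
7: R B0 -> L0 hit  d=D]
8: R B0 -> L0 hit  d=D]
9: W B0 -> L0 hit  d=D]
10: W B0 -> L0 hit  d=D]
11: R B3 -> L1 miss wb->B1  d=-]
12: R B3 -> L1 hit  d=-]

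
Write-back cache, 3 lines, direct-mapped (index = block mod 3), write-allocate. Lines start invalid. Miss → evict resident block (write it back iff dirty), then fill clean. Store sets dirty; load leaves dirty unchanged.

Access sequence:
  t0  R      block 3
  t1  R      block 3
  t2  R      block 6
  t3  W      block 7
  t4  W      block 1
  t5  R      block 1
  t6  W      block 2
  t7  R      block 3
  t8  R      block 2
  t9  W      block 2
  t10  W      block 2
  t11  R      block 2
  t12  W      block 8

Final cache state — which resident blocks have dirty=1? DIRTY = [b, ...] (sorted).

DIRTY = [1, 8]

0: R B3 → L0 miss [-]
1: R B3 → L0 hit [-]
2: R B6 → L0 miss [-]
3: W B7 → L1 miss [D]
4: W B1 → L1 miss wb→B7 [D]
5: R B1 → L1 hit [D]
6: W B2 → L2 miss [D]
7: R B3 → L0 miss [-]
8: R B2 → L2 hit [D]
9: W B2 → L2 hit [D]
10: W B2 → L2 hit [D]
11: R B2 → L2 hit [D]
12: W B8 → L2 miss wb→B2 [D]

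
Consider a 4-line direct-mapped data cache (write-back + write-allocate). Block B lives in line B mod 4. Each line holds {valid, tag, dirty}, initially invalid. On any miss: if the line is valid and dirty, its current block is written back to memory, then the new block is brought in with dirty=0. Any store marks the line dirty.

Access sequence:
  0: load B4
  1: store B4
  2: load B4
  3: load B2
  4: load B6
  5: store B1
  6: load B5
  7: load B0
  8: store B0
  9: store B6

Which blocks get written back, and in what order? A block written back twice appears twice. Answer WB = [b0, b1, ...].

0: R B4 -> L0 miss  d=-]
1: W B4 -> L0 hit  d=D]
2: R B4 -> L0 hit  d=D]
3: R B2 -> L2 miss  d=-]
4: R B6 -> L2 miss  d=-]
5: W B1 -> L1 miss  d=D]
6: R B5 -> L1 miss wb->B1  d=-]
7: R B0 -> L0 miss wb->B4  d=-]
8: W B0 -> L0 hit  d=D]
9: W B6 -> L2 hit  d=D]

WB = [1, 4]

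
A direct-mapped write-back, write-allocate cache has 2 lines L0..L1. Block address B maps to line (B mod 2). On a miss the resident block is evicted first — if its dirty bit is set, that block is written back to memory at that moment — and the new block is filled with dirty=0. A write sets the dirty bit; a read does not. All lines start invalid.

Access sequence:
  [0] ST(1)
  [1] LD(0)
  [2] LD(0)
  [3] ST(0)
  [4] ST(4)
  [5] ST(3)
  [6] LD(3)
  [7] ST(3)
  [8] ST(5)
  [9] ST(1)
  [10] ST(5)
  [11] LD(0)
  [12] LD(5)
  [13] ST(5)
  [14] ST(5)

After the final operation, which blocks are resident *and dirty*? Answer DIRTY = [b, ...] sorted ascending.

0: W B1 -> L1 miss  d=D]
1: R B0 -> L0 miss  d=-]
2: R B0 -> L0 hit  d=-]
3: W B0 -> L0 hit  d=D]
4: W B4 -> L0 miss wb->B0  d=D]
5: W B3 -> L1 miss wb->B1  d=D]
6: R B3 -> L1 hit  d=D]
7: W B3 -> L1 hit  d=D]
8: W B5 -> L1 miss wb->B3  d=D]
9: W B1 -> L1 miss wb->B5  d=D]
10: W B5 -> L1 miss wb->B1  d=D]
11: R B0 -> L0 miss wb->B4  d=-]
12: R B5 -> L1 hit  d=D]
13: W B5 -> L1 hit  d=D]
14: W B5 -> L1 hit  d=D]

DIRTY = [5]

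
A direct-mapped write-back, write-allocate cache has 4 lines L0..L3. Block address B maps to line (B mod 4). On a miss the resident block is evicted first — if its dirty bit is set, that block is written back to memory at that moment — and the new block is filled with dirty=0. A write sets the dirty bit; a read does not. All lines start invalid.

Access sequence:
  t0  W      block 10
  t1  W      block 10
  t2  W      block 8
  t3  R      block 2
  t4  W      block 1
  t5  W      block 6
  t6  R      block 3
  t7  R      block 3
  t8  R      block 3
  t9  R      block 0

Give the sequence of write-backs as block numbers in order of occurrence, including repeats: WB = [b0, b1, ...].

0: W B10 → L2 miss [D]
1: W B10 → L2 hit [D]
2: W B8 → L0 miss [D]
3: R B2 → L2 miss wb→B10 [-]
4: W B1 → L1 miss [D]
5: W B6 → L2 miss [D]
6: R B3 → L3 miss [-]
7: R B3 → L3 hit [-]
8: R B3 → L3 hit [-]
9: R B0 → L0 miss wb→B8 [-]

WB = [10, 8]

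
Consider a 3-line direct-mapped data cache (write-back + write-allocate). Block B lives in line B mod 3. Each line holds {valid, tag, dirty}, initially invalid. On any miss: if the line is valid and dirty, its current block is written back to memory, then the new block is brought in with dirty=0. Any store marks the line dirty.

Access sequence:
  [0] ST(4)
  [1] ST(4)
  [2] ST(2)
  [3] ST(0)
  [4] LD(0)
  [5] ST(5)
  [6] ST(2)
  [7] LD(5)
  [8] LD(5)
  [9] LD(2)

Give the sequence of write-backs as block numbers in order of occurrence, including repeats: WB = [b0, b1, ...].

  0 | W B4 → L1 miss [D]
  1 | W B4 → L1 hit [D]
  2 | W B2 → L2 miss [D]
  3 | W B0 → L0 miss [D]
  4 | R B0 → L0 hit [D]
  5 | W B5 → L2 miss wb→B2 [D]
  6 | W B2 → L2 miss wb→B5 [D]
  7 | R B5 → L2 miss wb→B2 [-]
  8 | R B5 → L2 hit [-]
  9 | R B2 → L2 miss [-]

WB = [2, 5, 2]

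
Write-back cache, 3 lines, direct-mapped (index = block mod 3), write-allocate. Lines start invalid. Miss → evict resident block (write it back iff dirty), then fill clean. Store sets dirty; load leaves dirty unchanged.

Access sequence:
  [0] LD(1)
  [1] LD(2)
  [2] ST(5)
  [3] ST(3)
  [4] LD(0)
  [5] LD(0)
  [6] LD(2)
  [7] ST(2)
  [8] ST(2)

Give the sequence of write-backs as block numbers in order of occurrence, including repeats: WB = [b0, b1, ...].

WB = [3, 5]

  0 | R B1 → L1 miss [-]
  1 | R B2 → L2 miss [-]
  2 | W B5 → L2 miss [D]
  3 | W B3 → L0 miss [D]
  4 | R B0 → L0 miss wb→B3 [-]
  5 | R B0 → L0 hit [-]
  6 | R B2 → L2 miss wb→B5 [-]
  7 | W B2 → L2 hit [D]
  8 | W B2 → L2 hit [D]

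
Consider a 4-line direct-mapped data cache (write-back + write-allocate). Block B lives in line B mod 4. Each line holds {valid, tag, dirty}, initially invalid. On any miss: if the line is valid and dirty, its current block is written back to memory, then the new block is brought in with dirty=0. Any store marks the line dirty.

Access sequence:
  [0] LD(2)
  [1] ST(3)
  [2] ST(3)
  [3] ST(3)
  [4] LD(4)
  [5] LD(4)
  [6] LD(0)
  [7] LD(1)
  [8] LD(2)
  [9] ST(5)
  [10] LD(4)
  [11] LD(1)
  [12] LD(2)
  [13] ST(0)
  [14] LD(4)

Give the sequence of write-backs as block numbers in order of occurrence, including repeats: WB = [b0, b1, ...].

0: R B2 → L2 miss [-]
1: W B3 → L3 miss [D]
2: W B3 → L3 hit [D]
3: W B3 → L3 hit [D]
4: R B4 → L0 miss [-]
5: R B4 → L0 hit [-]
6: R B0 → L0 miss [-]
7: R B1 → L1 miss [-]
8: R B2 → L2 hit [-]
9: W B5 → L1 miss [D]
10: R B4 → L0 miss [-]
11: R B1 → L1 miss wb→B5 [-]
12: R B2 → L2 hit [-]
13: W B0 → L0 miss [D]
14: R B4 → L0 miss wb→B0 [-]

WB = [5, 0]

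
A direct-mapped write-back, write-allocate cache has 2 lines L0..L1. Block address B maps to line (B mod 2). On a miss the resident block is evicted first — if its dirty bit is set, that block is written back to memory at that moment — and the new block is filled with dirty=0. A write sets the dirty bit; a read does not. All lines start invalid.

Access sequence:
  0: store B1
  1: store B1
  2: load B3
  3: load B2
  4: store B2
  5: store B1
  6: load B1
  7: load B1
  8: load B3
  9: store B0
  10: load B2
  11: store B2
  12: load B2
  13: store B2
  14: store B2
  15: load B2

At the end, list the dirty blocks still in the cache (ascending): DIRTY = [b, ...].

DIRTY = [2]

0: W B1 -> L1 miss  d=D]
1: W B1 -> L1 hit  d=D]
2: R B3 -> L1 miss wb->B1  d=-]
3: R B2 -> L0 miss  d=-]
4: W B2 -> L0 hit  d=D]
5: W B1 -> L1 miss  d=D]
6: R B1 -> L1 hit  d=D]
7: R B1 -> L1 hit  d=D]
8: R B3 -> L1 miss wb->B1  d=-]
9: W B0 -> L0 miss wb->B2  d=D]
10: R B2 -> L0 miss wb->B0  d=-]
11: W B2 -> L0 hit  d=D]
12: R B2 -> L0 hit  d=D]
13: W B2 -> L0 hit  d=D]
14: W B2 -> L0 hit  d=D]
15: R B2 -> L0 hit  d=D]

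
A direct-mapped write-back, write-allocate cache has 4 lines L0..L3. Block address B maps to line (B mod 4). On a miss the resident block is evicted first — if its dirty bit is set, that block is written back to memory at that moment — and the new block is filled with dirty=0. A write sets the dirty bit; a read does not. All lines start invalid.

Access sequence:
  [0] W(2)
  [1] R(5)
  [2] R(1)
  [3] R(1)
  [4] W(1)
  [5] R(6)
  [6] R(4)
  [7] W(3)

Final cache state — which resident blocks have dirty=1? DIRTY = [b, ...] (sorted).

DIRTY = [1, 3]

0: W B2 → L2 miss [D]
1: R B5 → L1 miss [-]
2: R B1 → L1 miss [-]
3: R B1 → L1 hit [-]
4: W B1 → L1 hit [D]
5: R B6 → L2 miss wb→B2 [-]
6: R B4 → L0 miss [-]
7: W B3 → L3 miss [D]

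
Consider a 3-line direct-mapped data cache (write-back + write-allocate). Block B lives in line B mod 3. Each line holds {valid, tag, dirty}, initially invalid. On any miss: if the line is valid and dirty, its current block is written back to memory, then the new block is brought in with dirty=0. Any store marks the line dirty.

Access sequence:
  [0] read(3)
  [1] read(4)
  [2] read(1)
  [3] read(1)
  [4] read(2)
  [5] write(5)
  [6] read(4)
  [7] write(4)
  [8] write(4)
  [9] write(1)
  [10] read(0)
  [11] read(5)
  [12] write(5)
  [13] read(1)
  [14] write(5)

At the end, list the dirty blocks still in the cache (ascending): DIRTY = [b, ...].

0: R B3 -> L0 miss  d=-]
1: R B4 -> L1 miss  d=-]
2: R B1 -> L1 miss  d=-]
3: R B1 -> L1 hit  d=-]
4: R B2 -> L2 miss  d=-]
5: W B5 -> L2 miss  d=D]
6: R B4 -> L1 miss  d=-]
7: W B4 -> L1 hit  d=D]
8: W B4 -> L1 hit  d=D]
9: W B1 -> L1 miss wb->B4  d=D]
10: R B0 -> L0 miss  d=-]
11: R B5 -> L2 hit  d=D]
12: W B5 -> L2 hit  d=D]
13: R B1 -> L1 hit  d=D]
14: W B5 -> L2 hit  d=D]

DIRTY = [1, 5]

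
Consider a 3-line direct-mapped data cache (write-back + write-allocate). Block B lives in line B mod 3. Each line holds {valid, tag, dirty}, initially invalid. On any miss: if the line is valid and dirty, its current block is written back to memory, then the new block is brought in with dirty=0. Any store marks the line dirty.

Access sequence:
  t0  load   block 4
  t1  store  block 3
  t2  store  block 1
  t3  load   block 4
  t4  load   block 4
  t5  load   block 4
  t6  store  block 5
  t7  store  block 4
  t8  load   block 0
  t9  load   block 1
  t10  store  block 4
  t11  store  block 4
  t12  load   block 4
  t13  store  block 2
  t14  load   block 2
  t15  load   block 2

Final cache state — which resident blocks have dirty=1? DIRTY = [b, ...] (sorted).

0: R B4 → L1 miss [-]
1: W B3 → L0 miss [D]
2: W B1 → L1 miss [D]
3: R B4 → L1 miss wb→B1 [-]
4: R B4 → L1 hit [-]
5: R B4 → L1 hit [-]
6: W B5 → L2 miss [D]
7: W B4 → L1 hit [D]
8: R B0 → L0 miss wb→B3 [-]
9: R B1 → L1 miss wb→B4 [-]
10: W B4 → L1 miss [D]
11: W B4 → L1 hit [D]
12: R B4 → L1 hit [D]
13: W B2 → L2 miss wb→B5 [D]
14: R B2 → L2 hit [D]
15: R B2 → L2 hit [D]

DIRTY = [2, 4]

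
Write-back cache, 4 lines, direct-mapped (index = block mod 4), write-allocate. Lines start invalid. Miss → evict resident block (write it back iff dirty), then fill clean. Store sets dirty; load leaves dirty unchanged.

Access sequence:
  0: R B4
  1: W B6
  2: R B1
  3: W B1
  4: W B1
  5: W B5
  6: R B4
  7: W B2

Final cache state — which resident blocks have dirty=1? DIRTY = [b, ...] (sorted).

0: R B4 → L0 miss [-]
1: W B6 → L2 miss [D]
2: R B1 → L1 miss [-]
3: W B1 → L1 hit [D]
4: W B1 → L1 hit [D]
5: W B5 → L1 miss wb→B1 [D]
6: R B4 → L0 hit [-]
7: W B2 → L2 miss wb→B6 [D]

DIRTY = [2, 5]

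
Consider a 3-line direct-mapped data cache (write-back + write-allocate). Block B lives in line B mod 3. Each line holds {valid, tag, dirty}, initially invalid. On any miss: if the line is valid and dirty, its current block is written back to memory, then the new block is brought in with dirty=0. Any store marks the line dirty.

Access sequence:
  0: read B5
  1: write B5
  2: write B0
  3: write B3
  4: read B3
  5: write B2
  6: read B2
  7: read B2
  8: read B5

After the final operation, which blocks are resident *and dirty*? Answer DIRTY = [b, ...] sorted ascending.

  0 | R B5 → L2 miss [-]
  1 | W B5 → L2 hit [D]
  2 | W B0 → L0 miss [D]
  3 | W B3 → L0 miss wb→B0 [D]
  4 | R B3 → L0 hit [D]
  5 | W B2 → L2 miss wb→B5 [D]
  6 | R B2 → L2 hit [D]
  7 | R B2 → L2 hit [D]
  8 | R B5 → L2 miss wb→B2 [-]

DIRTY = [3]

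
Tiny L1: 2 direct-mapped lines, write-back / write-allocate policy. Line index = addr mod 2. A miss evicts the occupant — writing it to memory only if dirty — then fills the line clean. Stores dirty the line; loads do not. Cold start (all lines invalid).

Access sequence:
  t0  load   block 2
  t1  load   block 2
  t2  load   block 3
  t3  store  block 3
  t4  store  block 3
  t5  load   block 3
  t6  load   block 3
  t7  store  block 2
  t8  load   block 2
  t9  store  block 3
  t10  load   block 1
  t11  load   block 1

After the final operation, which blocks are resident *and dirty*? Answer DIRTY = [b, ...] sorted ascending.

DIRTY = [2]

0: R B2 -> L0 miss  d=-]
1: R B2 -> L0 hit  d=-]
2: R B3 -> L1 miss  d=-]
3: W B3 -> L1 hit  d=D]
4: W B3 -> L1 hit  d=D]
5: R B3 -> L1 hit  d=D]
6: R B3 -> L1 hit  d=D]
7: W B2 -> L0 hit  d=D]
8: R B2 -> L0 hit  d=D]
9: W B3 -> L1 hit  d=D]
10: R B1 -> L1 miss wb->B3  d=-]
11: R B1 -> L1 hit  d=-]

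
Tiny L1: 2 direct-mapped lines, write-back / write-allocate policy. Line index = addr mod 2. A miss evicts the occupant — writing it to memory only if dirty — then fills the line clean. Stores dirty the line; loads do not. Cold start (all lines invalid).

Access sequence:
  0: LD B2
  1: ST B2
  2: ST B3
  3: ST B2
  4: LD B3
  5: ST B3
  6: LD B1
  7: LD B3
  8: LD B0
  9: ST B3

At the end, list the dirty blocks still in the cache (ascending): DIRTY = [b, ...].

0: R B2 -> L0 miss  d=-]
1: W B2 -> L0 hit  d=D]
2: W B3 -> L1 miss  d=D]
3: W B2 -> L0 hit  d=D]
4: R B3 -> L1 hit  d=D]
5: W B3 -> L1 hit  d=D]
6: R B1 -> L1 miss wb->B3  d=-]
7: R B3 -> L1 miss  d=-]
8: R B0 -> L0 miss wb->B2  d=-]
9: W B3 -> L1 hit  d=D]

DIRTY = [3]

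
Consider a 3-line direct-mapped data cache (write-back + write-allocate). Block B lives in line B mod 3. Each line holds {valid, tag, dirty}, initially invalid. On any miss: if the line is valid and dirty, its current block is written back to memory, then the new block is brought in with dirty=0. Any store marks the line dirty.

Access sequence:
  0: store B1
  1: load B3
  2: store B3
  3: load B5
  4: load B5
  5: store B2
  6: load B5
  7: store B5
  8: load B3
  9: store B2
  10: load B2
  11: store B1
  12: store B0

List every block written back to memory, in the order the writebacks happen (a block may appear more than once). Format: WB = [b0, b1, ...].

0: W B1 -> L1 miss  d=D]
1: R B3 -> L0 miss  d=-]
2: W B3 -> L0 hit  d=D]
3: R B5 -> L2 miss  d=-]
4: R B5 -> L2 hit  d=-]
5: W B2 -> L2 miss  d=D]
6: R B5 -> L2 miss wb->B2  d=-]
7: W B5 -> L2 hit  d=D]
8: R B3 -> L0 hit  d=D]
9: W B2 -> L2 miss wb->B5  d=D]
10: R B2 -> L2 hit  d=D]
11: W B1 -> L1 hit  d=D]
12: W B0 -> L0 miss wb->B3  d=D]

WB = [2, 5, 3]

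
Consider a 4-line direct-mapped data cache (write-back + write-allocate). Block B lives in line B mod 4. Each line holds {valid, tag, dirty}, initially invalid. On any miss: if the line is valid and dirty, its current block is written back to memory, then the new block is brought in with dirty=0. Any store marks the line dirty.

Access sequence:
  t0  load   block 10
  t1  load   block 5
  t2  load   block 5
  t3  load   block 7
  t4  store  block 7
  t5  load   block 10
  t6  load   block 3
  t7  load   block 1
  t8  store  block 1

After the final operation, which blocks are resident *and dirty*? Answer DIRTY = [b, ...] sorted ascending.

DIRTY = [1]

0: R B10 → L2 miss [-]
1: R B5 → L1 miss [-]
2: R B5 → L1 hit [-]
3: R B7 → L3 miss [-]
4: W B7 → L3 hit [D]
5: R B10 → L2 hit [-]
6: R B3 → L3 miss wb→B7 [-]
7: R B1 → L1 miss [-]
8: W B1 → L1 hit [D]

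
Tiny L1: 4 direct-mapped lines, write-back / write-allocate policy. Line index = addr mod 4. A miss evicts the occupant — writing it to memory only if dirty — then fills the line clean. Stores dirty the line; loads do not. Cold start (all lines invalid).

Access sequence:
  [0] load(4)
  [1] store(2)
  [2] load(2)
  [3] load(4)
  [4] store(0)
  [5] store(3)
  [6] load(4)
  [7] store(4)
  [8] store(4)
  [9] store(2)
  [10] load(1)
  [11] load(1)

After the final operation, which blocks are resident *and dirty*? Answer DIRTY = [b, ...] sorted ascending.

DIRTY = [2, 3, 4]

0: R B4 -> L0 miss  d=-]
1: W B2 -> L2 miss  d=D]
2: R B2 -> L2 hit  d=D]
3: R B4 -> L0 hit  d=-]
4: W B0 -> L0 miss  d=D]
5: W B3 -> L3 miss  d=D]
6: R B4 -> L0 miss wb->B0  d=-]
7: W B4 -> L0 hit  d=D]
8: W B4 -> L0 hit  d=D]
9: W B2 -> L2 hit  d=D]
10: R B1 -> L1 miss  d=-]
11: R B1 -> L1 hit  d=-]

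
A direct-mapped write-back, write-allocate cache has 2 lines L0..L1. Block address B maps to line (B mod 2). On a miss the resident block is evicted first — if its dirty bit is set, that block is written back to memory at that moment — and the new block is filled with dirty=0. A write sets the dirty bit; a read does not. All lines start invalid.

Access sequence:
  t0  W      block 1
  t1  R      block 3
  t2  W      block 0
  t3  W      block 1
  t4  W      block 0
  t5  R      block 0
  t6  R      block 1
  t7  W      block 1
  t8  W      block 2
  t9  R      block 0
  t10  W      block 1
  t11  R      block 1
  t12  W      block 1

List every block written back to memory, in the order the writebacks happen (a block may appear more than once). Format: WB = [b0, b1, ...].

WB = [1, 0, 2]

0: W B1 -> L1 miss  d=D]
1: R B3 -> L1 miss wb->B1  d=-]
2: W B0 -> L0 miss  d=D]
3: W B1 -> L1 miss  d=D]
4: W B0 -> L0 hit  d=D]
5: R B0 -> L0 hit  d=D]
6: R B1 -> L1 hit  d=D]
7: W B1 -> L1 hit  d=D]
8: W B2 -> L0 miss wb->B0  d=D]
9: R B0 -> L0 miss wb->B2  d=-]
10: W B1 -> L1 hit  d=D]
11: R B1 -> L1 hit  d=D]
12: W B1 -> L1 hit  d=D]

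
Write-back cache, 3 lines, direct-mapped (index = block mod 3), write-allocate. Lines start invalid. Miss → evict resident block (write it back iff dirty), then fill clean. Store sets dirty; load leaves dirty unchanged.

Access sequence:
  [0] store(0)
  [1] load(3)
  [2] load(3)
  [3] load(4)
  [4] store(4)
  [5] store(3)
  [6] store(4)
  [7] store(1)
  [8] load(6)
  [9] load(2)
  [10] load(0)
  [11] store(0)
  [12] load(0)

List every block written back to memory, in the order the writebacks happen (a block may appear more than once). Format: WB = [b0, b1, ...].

WB = [0, 4, 3]

  0 | W B0 → L0 miss [D]
  1 | R B3 → L0 miss wb→B0 [-]
  2 | R B3 → L0 hit [-]
  3 | R B4 → L1 miss [-]
  4 | W B4 → L1 hit [D]
  5 | W B3 → L0 hit [D]
  6 | W B4 → L1 hit [D]
  7 | W B1 → L1 miss wb→B4 [D]
  8 | R B6 → L0 miss wb→B3 [-]
  9 | R B2 → L2 miss [-]
  10 | R B0 → L0 miss [-]
  11 | W B0 → L0 hit [D]
  12 | R B0 → L0 hit [D]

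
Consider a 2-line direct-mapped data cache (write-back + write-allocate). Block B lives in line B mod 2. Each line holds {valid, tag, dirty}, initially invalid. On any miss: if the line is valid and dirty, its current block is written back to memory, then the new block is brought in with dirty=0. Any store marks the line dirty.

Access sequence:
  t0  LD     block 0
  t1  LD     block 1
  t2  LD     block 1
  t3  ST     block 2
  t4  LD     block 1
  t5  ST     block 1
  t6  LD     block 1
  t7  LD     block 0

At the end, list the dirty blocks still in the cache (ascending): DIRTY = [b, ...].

0: R B0 → L0 miss [-]
1: R B1 → L1 miss [-]
2: R B1 → L1 hit [-]
3: W B2 → L0 miss [D]
4: R B1 → L1 hit [-]
5: W B1 → L1 hit [D]
6: R B1 → L1 hit [D]
7: R B0 → L0 miss wb→B2 [-]

DIRTY = [1]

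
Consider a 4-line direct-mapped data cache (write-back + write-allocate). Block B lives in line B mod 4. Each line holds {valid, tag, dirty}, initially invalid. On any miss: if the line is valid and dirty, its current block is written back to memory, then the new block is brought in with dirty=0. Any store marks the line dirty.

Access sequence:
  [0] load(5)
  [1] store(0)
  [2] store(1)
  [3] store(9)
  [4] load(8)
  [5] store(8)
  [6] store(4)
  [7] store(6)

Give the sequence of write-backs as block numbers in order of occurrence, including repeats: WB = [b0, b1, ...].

WB = [1, 0, 8]

0: R B5 -> L1 miss  d=-]
1: W B0 -> L0 miss  d=D]
2: W B1 -> L1 miss  d=D]
3: W B9 -> L1 miss wb->B1  d=D]
4: R B8 -> L0 miss wb->B0  d=-]
5: W B8 -> L0 hit  d=D]
6: W B4 -> L0 miss wb->B8  d=D]
7: W B6 -> L2 miss  d=D]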